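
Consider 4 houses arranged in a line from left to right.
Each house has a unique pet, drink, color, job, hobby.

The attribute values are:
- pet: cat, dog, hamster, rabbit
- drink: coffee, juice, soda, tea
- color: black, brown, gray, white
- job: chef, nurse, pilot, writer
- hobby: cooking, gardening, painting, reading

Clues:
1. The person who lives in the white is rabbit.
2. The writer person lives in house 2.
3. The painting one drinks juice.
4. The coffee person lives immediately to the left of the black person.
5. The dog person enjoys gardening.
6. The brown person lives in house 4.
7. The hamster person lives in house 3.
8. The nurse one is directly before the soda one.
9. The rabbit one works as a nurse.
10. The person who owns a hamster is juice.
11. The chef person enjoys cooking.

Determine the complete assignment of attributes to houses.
Solution:

House | Pet | Drink | Color | Job | Hobby
-----------------------------------------
  1   | rabbit | coffee | white | nurse | reading
  2   | dog | soda | black | writer | gardening
  3   | hamster | juice | gray | pilot | painting
  4   | cat | tea | brown | chef | cooking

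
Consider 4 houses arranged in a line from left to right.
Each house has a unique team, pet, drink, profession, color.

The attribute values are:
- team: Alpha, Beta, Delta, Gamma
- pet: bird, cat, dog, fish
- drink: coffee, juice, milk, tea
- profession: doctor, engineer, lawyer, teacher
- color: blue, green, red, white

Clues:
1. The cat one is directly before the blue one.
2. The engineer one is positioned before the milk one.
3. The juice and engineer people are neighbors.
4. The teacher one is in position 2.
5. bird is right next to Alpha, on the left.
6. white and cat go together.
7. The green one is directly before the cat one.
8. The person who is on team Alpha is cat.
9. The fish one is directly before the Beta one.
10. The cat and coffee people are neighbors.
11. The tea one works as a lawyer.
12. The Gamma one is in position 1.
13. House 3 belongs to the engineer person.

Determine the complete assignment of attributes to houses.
Solution:

House | Team | Pet | Drink | Profession | Color
-----------------------------------------------
  1   | Gamma | bird | tea | lawyer | green
  2   | Alpha | cat | juice | teacher | white
  3   | Delta | fish | coffee | engineer | blue
  4   | Beta | dog | milk | doctor | red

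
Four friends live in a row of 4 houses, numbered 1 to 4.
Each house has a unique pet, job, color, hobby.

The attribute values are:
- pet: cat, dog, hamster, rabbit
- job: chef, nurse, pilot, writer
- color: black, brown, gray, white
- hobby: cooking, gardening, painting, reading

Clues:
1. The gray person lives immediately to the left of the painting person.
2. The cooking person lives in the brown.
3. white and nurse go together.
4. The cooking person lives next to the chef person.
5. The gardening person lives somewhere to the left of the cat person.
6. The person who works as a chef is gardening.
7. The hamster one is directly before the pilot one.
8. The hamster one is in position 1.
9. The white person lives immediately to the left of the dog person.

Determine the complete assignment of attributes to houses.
Solution:

House | Pet | Job | Color | Hobby
---------------------------------
  1   | hamster | nurse | white | reading
  2   | dog | pilot | brown | cooking
  3   | rabbit | chef | gray | gardening
  4   | cat | writer | black | painting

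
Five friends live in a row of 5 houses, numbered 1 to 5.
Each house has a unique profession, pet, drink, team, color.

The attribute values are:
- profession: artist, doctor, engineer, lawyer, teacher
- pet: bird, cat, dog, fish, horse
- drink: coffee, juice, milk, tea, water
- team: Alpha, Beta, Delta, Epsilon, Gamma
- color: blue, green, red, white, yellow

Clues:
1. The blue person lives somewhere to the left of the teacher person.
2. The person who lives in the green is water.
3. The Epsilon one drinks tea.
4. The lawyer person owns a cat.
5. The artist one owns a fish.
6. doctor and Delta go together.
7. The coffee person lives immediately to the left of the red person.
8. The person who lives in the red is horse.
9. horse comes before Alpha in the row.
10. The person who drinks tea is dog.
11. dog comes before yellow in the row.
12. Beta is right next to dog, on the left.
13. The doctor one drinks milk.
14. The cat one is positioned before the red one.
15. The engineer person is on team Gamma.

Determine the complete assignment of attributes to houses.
Solution:

House | Profession | Pet | Drink | Team | Color
-----------------------------------------------
  1   | lawyer | cat | juice | Beta | blue
  2   | teacher | dog | tea | Epsilon | white
  3   | engineer | bird | coffee | Gamma | yellow
  4   | doctor | horse | milk | Delta | red
  5   | artist | fish | water | Alpha | green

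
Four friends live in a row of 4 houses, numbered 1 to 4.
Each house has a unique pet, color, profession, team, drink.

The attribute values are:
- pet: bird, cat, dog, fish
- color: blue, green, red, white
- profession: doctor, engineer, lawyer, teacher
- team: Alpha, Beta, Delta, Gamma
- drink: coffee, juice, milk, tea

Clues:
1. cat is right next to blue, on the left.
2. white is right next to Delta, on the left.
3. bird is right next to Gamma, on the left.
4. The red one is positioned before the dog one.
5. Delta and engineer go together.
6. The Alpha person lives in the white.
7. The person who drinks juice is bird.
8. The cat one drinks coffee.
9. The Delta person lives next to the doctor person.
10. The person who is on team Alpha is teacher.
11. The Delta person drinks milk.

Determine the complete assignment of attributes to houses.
Solution:

House | Pet | Color | Profession | Team | Drink
-----------------------------------------------
  1   | cat | white | teacher | Alpha | coffee
  2   | fish | blue | engineer | Delta | milk
  3   | bird | red | doctor | Beta | juice
  4   | dog | green | lawyer | Gamma | tea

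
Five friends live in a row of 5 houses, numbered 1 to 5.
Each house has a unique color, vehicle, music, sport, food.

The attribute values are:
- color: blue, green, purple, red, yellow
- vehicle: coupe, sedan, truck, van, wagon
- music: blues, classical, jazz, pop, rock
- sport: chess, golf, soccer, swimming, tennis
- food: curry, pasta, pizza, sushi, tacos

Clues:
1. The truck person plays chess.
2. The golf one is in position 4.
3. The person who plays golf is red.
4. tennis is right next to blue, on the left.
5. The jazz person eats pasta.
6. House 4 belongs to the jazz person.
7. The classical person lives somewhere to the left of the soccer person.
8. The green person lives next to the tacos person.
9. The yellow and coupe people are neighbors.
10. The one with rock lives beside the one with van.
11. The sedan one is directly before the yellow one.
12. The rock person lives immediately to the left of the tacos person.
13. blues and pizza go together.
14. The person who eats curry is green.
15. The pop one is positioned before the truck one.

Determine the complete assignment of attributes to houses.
Solution:

House | Color | Vehicle | Music | Sport | Food
----------------------------------------------
  1   | green | sedan | rock | swimming | curry
  2   | yellow | van | classical | tennis | tacos
  3   | blue | coupe | pop | soccer | sushi
  4   | red | wagon | jazz | golf | pasta
  5   | purple | truck | blues | chess | pizza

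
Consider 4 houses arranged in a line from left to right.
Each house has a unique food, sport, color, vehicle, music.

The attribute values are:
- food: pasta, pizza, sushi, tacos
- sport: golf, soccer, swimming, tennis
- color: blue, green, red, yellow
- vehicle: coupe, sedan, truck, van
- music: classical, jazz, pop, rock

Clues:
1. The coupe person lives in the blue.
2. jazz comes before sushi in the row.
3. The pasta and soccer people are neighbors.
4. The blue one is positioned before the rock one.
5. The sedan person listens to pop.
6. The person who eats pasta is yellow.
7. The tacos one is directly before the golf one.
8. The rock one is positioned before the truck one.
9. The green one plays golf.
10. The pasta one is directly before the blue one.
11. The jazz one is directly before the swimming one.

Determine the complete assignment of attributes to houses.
Solution:

House | Food | Sport | Color | Vehicle | Music
----------------------------------------------
  1   | pasta | tennis | yellow | sedan | pop
  2   | pizza | soccer | blue | coupe | jazz
  3   | tacos | swimming | red | van | rock
  4   | sushi | golf | green | truck | classical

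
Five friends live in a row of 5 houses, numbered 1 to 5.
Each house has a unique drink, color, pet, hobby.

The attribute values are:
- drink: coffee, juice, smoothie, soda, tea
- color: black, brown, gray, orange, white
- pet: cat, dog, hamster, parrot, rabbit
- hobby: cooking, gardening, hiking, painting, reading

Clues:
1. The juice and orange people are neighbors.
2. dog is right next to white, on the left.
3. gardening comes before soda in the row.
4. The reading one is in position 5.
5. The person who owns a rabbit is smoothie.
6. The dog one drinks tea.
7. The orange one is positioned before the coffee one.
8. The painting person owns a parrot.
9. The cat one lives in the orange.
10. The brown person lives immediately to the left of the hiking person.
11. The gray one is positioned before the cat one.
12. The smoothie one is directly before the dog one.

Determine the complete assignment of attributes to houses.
Solution:

House | Drink | Color | Pet | Hobby
-----------------------------------
  1   | smoothie | brown | rabbit | gardening
  2   | tea | gray | dog | hiking
  3   | juice | white | parrot | painting
  4   | soda | orange | cat | cooking
  5   | coffee | black | hamster | reading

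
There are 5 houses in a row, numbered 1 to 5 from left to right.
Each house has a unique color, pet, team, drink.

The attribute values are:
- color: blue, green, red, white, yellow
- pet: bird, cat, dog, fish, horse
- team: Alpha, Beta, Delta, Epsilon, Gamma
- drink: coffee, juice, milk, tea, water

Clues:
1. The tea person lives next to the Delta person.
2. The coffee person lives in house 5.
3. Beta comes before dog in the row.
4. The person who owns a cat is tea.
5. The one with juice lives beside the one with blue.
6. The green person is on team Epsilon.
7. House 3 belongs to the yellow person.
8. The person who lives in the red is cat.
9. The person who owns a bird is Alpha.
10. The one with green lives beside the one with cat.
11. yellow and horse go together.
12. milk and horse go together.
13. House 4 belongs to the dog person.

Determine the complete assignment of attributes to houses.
Solution:

House | Color | Pet | Team | Drink
----------------------------------
  1   | green | fish | Epsilon | water
  2   | red | cat | Beta | tea
  3   | yellow | horse | Delta | milk
  4   | white | dog | Gamma | juice
  5   | blue | bird | Alpha | coffee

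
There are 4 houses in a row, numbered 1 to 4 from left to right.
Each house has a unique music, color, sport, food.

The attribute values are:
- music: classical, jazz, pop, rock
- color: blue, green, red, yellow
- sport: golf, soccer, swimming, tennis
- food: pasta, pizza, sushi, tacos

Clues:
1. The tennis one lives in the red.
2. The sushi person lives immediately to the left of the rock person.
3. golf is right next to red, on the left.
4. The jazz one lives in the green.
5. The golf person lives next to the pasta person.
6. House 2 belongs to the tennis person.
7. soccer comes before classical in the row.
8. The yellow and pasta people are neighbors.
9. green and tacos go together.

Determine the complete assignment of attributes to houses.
Solution:

House | Music | Color | Sport | Food
------------------------------------
  1   | pop | yellow | golf | sushi
  2   | rock | red | tennis | pasta
  3   | jazz | green | soccer | tacos
  4   | classical | blue | swimming | pizza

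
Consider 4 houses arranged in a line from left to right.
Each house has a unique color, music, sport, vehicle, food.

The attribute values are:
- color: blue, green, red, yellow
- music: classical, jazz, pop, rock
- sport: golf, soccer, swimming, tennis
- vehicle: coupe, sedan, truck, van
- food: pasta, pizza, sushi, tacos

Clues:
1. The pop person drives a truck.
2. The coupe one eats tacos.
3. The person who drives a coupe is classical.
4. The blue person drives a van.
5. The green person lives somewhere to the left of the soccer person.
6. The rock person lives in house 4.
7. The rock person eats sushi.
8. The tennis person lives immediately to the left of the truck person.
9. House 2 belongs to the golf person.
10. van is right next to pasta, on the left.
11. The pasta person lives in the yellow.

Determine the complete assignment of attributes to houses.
Solution:

House | Color | Music | Sport | Vehicle | Food
----------------------------------------------
  1   | blue | jazz | tennis | van | pizza
  2   | yellow | pop | golf | truck | pasta
  3   | green | classical | swimming | coupe | tacos
  4   | red | rock | soccer | sedan | sushi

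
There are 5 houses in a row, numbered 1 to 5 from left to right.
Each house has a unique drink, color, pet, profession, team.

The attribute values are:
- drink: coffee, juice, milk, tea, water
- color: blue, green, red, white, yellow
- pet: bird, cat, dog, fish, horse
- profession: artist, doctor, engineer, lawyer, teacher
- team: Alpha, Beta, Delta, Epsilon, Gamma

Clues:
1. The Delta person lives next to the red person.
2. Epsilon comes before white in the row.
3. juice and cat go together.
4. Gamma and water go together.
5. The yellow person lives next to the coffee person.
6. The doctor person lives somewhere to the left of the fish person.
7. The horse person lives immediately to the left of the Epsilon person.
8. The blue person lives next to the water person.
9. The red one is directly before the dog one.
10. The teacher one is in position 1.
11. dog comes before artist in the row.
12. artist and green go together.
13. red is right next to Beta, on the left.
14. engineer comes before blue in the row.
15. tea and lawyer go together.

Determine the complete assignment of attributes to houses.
Solution:

House | Drink | Color | Pet | Profession | Team
-----------------------------------------------
  1   | milk | yellow | horse | teacher | Delta
  2   | coffee | red | bird | engineer | Epsilon
  3   | tea | white | dog | lawyer | Beta
  4   | juice | blue | cat | doctor | Alpha
  5   | water | green | fish | artist | Gamma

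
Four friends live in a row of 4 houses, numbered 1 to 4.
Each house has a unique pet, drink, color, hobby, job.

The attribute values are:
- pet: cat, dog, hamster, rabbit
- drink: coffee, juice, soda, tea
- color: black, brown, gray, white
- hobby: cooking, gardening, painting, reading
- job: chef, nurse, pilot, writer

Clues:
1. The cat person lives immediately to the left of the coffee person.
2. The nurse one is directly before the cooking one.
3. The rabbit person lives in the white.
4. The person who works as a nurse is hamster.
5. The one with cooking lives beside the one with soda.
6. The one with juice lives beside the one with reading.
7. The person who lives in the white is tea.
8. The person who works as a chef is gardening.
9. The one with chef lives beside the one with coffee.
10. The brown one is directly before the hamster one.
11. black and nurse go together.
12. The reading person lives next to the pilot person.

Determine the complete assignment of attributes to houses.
Solution:

House | Pet | Drink | Color | Hobby | Job
-----------------------------------------
  1   | cat | juice | brown | gardening | chef
  2   | hamster | coffee | black | reading | nurse
  3   | rabbit | tea | white | cooking | pilot
  4   | dog | soda | gray | painting | writer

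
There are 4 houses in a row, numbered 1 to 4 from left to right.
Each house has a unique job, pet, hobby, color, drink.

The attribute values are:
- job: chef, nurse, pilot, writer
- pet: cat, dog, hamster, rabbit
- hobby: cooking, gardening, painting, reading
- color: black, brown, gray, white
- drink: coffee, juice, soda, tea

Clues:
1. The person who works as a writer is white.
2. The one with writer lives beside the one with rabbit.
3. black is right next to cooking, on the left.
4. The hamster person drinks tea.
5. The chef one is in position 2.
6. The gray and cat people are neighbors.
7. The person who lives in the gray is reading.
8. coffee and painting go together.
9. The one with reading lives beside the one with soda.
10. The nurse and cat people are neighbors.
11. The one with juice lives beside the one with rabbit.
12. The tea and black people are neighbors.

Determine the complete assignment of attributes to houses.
Solution:

House | Job | Pet | Hobby | Color | Drink
-----------------------------------------
  1   | nurse | hamster | reading | gray | tea
  2   | chef | cat | gardening | black | soda
  3   | writer | dog | cooking | white | juice
  4   | pilot | rabbit | painting | brown | coffee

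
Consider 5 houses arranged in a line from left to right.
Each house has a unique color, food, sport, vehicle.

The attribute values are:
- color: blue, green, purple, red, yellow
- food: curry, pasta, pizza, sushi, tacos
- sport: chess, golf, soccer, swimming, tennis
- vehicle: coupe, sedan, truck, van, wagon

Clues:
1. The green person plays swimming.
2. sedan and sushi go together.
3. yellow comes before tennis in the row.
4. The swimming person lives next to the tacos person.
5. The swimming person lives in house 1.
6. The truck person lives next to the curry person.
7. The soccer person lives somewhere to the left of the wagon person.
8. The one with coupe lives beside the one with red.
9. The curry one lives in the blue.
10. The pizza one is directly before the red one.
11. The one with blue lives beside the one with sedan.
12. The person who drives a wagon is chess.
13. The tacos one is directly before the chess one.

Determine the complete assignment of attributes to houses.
Solution:

House | Color | Food | Sport | Vehicle
--------------------------------------
  1   | green | pizza | swimming | coupe
  2   | red | tacos | soccer | truck
  3   | blue | curry | chess | wagon
  4   | yellow | sushi | golf | sedan
  5   | purple | pasta | tennis | van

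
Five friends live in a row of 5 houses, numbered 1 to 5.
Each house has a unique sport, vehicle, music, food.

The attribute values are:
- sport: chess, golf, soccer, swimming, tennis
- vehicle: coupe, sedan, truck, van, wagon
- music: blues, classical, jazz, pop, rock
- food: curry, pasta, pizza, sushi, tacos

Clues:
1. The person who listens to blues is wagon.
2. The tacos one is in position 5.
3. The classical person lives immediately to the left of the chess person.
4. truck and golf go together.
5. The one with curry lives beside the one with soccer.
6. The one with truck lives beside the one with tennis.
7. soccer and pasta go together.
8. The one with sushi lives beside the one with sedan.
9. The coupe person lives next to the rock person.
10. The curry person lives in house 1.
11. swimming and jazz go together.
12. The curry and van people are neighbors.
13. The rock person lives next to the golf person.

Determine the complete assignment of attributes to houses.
Solution:

House | Sport | Vehicle | Music | Food
--------------------------------------
  1   | swimming | coupe | jazz | curry
  2   | soccer | van | rock | pasta
  3   | golf | truck | pop | sushi
  4   | tennis | sedan | classical | pizza
  5   | chess | wagon | blues | tacos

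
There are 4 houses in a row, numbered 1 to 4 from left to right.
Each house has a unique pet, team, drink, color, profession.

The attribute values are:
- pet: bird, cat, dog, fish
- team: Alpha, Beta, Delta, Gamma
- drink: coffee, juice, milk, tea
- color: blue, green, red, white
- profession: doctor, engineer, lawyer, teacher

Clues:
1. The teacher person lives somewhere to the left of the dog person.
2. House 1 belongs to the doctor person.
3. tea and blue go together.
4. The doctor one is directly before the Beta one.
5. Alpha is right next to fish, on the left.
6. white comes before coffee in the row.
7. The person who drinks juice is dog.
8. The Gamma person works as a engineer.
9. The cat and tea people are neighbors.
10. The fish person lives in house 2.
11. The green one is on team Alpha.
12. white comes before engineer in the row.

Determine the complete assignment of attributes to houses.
Solution:

House | Pet | Team | Drink | Color | Profession
-----------------------------------------------
  1   | cat | Alpha | milk | green | doctor
  2   | fish | Beta | tea | blue | teacher
  3   | dog | Delta | juice | white | lawyer
  4   | bird | Gamma | coffee | red | engineer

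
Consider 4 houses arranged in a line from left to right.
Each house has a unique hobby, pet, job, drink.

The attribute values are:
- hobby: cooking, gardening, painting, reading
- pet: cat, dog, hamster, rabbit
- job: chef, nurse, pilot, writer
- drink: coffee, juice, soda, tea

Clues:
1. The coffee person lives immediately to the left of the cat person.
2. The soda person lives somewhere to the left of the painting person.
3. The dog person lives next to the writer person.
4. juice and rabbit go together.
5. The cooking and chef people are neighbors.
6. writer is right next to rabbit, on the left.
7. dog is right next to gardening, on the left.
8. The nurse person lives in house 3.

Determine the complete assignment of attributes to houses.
Solution:

House | Hobby | Pet | Job | Drink
---------------------------------
  1   | reading | dog | pilot | coffee
  2   | gardening | cat | writer | soda
  3   | cooking | rabbit | nurse | juice
  4   | painting | hamster | chef | tea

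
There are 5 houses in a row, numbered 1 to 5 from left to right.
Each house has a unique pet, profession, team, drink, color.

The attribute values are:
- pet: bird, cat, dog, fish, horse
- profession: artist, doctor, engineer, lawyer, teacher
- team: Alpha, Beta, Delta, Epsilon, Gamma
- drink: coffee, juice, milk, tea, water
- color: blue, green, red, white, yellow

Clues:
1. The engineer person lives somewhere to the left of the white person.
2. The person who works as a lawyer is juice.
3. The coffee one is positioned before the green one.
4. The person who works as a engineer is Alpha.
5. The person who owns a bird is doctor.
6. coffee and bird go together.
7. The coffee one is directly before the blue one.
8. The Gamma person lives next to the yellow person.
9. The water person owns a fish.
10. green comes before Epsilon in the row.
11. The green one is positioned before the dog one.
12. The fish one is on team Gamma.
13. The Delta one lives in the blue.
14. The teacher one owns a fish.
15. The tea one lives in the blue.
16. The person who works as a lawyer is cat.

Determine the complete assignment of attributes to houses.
Solution:

House | Pet | Profession | Team | Drink | Color
-----------------------------------------------
  1   | bird | doctor | Beta | coffee | red
  2   | horse | artist | Delta | tea | blue
  3   | fish | teacher | Gamma | water | green
  4   | dog | engineer | Alpha | milk | yellow
  5   | cat | lawyer | Epsilon | juice | white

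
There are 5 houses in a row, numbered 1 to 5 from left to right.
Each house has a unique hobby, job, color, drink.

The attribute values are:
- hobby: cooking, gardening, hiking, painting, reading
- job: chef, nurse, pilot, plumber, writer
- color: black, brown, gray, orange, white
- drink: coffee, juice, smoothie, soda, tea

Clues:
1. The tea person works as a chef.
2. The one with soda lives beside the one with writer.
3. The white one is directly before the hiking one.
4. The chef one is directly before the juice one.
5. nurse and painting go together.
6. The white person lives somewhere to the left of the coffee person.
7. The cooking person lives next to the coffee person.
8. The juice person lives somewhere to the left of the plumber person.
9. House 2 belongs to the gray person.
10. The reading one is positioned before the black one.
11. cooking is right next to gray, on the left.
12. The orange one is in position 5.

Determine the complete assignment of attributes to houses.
Solution:

House | Hobby | Job | Color | Drink
-----------------------------------
  1   | cooking | pilot | white | soda
  2   | hiking | writer | gray | coffee
  3   | reading | chef | brown | tea
  4   | painting | nurse | black | juice
  5   | gardening | plumber | orange | smoothie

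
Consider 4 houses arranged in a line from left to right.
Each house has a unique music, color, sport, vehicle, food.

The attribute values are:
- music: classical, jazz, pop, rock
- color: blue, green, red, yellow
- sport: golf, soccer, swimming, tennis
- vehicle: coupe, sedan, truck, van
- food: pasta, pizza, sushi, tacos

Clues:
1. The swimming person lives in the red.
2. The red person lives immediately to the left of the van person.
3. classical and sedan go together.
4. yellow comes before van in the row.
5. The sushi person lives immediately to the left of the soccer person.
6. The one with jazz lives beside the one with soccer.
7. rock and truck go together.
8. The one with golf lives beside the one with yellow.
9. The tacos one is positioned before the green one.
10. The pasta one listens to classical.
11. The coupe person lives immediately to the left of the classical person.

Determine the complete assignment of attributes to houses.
Solution:

House | Music | Color | Sport | Vehicle | Food
----------------------------------------------
  1   | jazz | blue | golf | coupe | sushi
  2   | classical | yellow | soccer | sedan | pasta
  3   | rock | red | swimming | truck | tacos
  4   | pop | green | tennis | van | pizza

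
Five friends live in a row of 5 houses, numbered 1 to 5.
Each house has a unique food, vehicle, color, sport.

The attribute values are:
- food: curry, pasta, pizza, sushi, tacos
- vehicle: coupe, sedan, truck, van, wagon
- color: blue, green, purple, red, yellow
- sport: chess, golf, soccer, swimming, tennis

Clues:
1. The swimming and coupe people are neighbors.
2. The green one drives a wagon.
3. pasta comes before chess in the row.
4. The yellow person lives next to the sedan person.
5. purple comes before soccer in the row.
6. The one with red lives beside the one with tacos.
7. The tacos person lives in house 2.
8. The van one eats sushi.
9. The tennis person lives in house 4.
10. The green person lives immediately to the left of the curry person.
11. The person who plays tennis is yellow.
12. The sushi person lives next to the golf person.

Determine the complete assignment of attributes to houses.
Solution:

House | Food | Vehicle | Color | Sport
--------------------------------------
  1   | sushi | van | red | swimming
  2   | tacos | coupe | purple | golf
  3   | pasta | wagon | green | soccer
  4   | curry | truck | yellow | tennis
  5   | pizza | sedan | blue | chess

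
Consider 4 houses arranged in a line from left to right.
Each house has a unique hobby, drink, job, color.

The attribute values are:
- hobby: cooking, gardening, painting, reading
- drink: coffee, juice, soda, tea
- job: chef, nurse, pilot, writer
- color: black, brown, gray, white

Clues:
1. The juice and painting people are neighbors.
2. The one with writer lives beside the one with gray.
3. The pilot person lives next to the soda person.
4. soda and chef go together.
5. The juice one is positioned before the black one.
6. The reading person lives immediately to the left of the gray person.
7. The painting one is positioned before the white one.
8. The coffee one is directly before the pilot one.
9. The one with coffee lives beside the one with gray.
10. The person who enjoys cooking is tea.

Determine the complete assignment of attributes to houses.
Solution:

House | Hobby | Drink | Job | Color
-----------------------------------
  1   | reading | coffee | writer | brown
  2   | gardening | juice | pilot | gray
  3   | painting | soda | chef | black
  4   | cooking | tea | nurse | white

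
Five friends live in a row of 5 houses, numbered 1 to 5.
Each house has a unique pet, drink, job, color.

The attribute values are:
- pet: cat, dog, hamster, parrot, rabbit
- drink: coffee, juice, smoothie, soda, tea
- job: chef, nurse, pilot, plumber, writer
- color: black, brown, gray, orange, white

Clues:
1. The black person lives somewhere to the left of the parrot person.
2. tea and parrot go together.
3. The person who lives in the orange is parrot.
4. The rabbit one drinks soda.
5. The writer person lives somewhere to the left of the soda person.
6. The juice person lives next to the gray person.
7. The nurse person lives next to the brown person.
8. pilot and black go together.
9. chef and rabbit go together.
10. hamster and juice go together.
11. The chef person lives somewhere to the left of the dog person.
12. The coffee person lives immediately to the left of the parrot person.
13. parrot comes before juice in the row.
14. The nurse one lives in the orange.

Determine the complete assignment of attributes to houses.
Solution:

House | Pet | Drink | Job | Color
---------------------------------
  1   | cat | coffee | pilot | black
  2   | parrot | tea | nurse | orange
  3   | hamster | juice | writer | brown
  4   | rabbit | soda | chef | gray
  5   | dog | smoothie | plumber | white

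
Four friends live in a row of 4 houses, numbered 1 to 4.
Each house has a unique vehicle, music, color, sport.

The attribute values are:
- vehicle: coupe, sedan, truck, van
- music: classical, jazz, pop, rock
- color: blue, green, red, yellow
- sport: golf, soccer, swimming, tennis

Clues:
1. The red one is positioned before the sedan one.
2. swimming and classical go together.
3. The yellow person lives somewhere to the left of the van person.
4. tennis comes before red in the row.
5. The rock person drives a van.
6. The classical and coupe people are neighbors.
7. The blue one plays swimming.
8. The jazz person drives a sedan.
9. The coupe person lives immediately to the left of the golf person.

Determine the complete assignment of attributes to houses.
Solution:

House | Vehicle | Music | Color | Sport
---------------------------------------
  1   | truck | classical | blue | swimming
  2   | coupe | pop | yellow | tennis
  3   | van | rock | red | golf
  4   | sedan | jazz | green | soccer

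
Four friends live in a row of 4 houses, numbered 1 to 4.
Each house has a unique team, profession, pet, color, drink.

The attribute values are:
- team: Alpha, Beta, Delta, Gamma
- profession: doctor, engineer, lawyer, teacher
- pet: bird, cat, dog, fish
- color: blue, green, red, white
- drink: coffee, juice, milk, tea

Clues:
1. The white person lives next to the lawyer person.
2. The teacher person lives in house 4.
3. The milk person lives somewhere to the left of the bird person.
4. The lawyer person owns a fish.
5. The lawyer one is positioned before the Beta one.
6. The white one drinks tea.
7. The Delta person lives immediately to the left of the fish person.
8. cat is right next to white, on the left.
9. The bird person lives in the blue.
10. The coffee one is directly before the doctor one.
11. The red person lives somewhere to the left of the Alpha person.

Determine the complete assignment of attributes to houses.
Solution:

House | Team | Profession | Pet | Color | Drink
-----------------------------------------------
  1   | Gamma | engineer | cat | red | coffee
  2   | Delta | doctor | dog | white | tea
  3   | Alpha | lawyer | fish | green | milk
  4   | Beta | teacher | bird | blue | juice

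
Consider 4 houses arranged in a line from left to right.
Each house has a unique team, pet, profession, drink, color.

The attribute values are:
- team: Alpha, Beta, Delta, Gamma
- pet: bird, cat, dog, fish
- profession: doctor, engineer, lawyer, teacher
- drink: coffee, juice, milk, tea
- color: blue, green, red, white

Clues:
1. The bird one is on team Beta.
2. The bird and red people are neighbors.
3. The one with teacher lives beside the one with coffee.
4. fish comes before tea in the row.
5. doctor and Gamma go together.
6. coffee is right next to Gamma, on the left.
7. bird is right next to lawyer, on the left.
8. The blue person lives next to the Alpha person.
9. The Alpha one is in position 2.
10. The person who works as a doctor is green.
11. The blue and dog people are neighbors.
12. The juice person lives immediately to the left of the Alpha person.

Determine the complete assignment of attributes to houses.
Solution:

House | Team | Pet | Profession | Drink | Color
-----------------------------------------------
  1   | Beta | bird | teacher | juice | blue
  2   | Alpha | dog | lawyer | coffee | red
  3   | Gamma | fish | doctor | milk | green
  4   | Delta | cat | engineer | tea | white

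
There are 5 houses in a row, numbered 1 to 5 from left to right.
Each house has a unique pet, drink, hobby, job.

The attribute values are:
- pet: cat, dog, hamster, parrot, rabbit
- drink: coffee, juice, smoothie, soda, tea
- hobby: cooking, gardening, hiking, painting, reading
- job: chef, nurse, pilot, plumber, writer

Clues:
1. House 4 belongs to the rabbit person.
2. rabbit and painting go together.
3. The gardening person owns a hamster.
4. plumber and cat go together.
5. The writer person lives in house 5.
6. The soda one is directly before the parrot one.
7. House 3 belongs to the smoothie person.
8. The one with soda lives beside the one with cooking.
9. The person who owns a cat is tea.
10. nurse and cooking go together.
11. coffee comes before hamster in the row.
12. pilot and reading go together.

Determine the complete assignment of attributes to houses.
Solution:

House | Pet | Drink | Hobby | Job
---------------------------------
  1   | cat | tea | hiking | plumber
  2   | dog | soda | reading | pilot
  3   | parrot | smoothie | cooking | nurse
  4   | rabbit | coffee | painting | chef
  5   | hamster | juice | gardening | writer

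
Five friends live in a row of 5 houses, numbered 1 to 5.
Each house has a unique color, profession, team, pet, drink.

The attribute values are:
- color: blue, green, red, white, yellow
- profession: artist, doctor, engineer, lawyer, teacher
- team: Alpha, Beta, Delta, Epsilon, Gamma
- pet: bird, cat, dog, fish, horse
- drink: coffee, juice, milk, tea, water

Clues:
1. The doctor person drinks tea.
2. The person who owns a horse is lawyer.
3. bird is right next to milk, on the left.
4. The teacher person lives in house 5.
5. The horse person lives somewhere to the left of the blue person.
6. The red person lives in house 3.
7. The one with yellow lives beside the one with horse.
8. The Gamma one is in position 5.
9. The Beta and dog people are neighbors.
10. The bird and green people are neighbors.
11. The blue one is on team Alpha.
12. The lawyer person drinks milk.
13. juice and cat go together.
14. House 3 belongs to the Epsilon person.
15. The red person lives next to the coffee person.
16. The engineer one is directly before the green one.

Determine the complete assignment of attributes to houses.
Solution:

House | Color | Profession | Team | Pet | Drink
-----------------------------------------------
  1   | yellow | engineer | Delta | bird | water
  2   | green | lawyer | Beta | horse | milk
  3   | red | doctor | Epsilon | dog | tea
  4   | blue | artist | Alpha | fish | coffee
  5   | white | teacher | Gamma | cat | juice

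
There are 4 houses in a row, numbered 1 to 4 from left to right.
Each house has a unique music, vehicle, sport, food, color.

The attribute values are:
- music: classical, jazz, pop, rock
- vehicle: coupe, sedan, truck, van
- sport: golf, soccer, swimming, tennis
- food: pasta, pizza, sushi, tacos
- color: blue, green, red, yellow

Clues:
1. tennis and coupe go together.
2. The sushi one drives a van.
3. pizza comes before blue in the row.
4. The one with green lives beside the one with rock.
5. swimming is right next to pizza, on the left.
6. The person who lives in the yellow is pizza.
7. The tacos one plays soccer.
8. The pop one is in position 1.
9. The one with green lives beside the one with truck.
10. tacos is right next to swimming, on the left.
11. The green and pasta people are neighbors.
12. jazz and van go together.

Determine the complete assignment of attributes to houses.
Solution:

House | Music | Vehicle | Sport | Food | Color
----------------------------------------------
  1   | pop | sedan | soccer | tacos | green
  2   | rock | truck | swimming | pasta | red
  3   | classical | coupe | tennis | pizza | yellow
  4   | jazz | van | golf | sushi | blue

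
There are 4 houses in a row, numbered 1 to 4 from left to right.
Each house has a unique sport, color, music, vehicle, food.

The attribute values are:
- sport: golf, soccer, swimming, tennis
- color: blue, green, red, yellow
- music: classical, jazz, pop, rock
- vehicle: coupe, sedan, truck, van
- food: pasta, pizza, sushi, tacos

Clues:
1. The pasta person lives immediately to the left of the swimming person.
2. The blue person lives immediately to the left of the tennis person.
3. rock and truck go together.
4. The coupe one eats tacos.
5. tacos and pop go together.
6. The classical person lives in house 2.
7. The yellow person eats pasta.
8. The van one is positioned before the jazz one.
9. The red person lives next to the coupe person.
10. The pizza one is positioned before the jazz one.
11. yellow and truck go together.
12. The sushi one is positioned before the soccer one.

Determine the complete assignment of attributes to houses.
Solution:

House | Sport | Color | Music | Vehicle | Food
----------------------------------------------
  1   | golf | yellow | rock | truck | pasta
  2   | swimming | blue | classical | van | pizza
  3   | tennis | red | jazz | sedan | sushi
  4   | soccer | green | pop | coupe | tacos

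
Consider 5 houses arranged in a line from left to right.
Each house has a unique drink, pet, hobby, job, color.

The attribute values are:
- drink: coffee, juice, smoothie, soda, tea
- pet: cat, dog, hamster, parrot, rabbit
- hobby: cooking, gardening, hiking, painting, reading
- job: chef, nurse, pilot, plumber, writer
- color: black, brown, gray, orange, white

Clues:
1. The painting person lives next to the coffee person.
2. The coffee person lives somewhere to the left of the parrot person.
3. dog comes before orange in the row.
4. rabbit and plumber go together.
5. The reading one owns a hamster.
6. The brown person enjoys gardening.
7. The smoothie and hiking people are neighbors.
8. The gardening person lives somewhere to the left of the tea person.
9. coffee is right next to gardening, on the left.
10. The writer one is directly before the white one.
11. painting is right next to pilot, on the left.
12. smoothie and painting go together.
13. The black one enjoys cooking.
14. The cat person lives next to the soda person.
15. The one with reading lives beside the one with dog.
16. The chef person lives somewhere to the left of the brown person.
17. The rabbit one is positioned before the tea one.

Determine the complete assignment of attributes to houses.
Solution:

House | Drink | Pet | Hobby | Job | Color
-----------------------------------------
  1   | juice | hamster | reading | writer | gray
  2   | smoothie | dog | painting | chef | white
  3   | coffee | cat | hiking | pilot | orange
  4   | soda | rabbit | gardening | plumber | brown
  5   | tea | parrot | cooking | nurse | black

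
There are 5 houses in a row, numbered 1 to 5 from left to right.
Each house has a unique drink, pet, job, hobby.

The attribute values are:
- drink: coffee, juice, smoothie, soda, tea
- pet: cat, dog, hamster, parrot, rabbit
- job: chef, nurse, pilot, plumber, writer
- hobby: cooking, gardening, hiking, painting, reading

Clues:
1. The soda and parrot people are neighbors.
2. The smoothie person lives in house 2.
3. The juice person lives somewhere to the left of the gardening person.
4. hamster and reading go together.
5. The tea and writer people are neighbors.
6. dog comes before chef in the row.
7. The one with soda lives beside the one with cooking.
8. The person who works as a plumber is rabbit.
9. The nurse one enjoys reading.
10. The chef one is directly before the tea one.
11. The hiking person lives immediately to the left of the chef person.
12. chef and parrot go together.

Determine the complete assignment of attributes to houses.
Solution:

House | Drink | Pet | Job | Hobby
---------------------------------
  1   | soda | dog | pilot | hiking
  2   | smoothie | parrot | chef | cooking
  3   | tea | hamster | nurse | reading
  4   | juice | cat | writer | painting
  5   | coffee | rabbit | plumber | gardening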